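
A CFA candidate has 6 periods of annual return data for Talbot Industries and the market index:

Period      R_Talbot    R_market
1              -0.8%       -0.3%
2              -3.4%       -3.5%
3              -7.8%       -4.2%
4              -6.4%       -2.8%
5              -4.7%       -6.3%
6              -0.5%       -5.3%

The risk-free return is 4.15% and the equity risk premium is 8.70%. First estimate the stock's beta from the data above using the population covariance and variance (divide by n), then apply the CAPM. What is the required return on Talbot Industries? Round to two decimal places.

6.91%

Mean R_i = (-0.8 − 3.4 − 7.8 − 6.4 − 4.7 − 0.5) / 6 = -3.9333%
Mean R_m = (-0.3 − 3.5 − 4.2 − 2.8 − 6.3 − 5.3) / 6 = -3.7333%
Σ(R_i − R̄_i)(R_m − R̄_m) = 6.9733  ⇒  Cov = 6.9733 / 6 = 1.1622
Σ(R_m − R̄_m)² = 21.9733  ⇒  Var(R_m) = 21.9733 / 6 = 3.6622
β = Cov / Var(R_m) = 1.1622 / 3.6622 = 0.3174
E(R) = R_f + β × MRP = 4.15% + 0.3174 × 8.70% = 6.91%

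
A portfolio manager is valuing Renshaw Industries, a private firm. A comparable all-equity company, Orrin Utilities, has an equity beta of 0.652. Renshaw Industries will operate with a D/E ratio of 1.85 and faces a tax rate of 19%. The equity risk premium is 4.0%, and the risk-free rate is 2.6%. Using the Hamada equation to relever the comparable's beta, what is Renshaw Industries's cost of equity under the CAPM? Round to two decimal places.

β_L = β_U × [1 + (1 − t)(D/E)] = 0.652 × [1 + (1 − 0.19) × 1.85]
    = 0.652 × [1 + 0.81 × 1.85] = 0.652 × 2.4985 = 1.6290
E(R) = R_f + β_L × MRP = 2.6% + 1.6290 × 4.0% = 9.12%

9.12%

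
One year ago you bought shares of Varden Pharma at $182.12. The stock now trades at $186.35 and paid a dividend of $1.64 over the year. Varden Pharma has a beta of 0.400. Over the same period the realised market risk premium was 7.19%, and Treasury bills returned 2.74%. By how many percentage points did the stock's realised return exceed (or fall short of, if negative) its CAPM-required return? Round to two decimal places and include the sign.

Realised HPR = (P1 + D1 − P0) / P0 = (186.35 + 1.64 − 182.12) / 182.12 = 5.87 / 182.12 = 3.2231%
CAPM required = R_f + β·MRP = 2.74% + 0.400 × 7.19% = 5.61600%
α = realised − required = 3.2231% − 5.61600% = -2.39%

-2.39%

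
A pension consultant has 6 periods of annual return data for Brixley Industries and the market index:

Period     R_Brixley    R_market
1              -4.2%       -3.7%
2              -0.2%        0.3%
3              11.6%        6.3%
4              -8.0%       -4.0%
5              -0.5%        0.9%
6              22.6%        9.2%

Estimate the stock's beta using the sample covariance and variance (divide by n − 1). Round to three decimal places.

2.094

Mean R_i = (-4.2 − 0.2 + 11.6 − 8.0 − 0.5 + 22.6) / 6 = 3.5500%
Mean R_m = (-3.7 + 0.3 + 6.3 − 4.0 + 0.9 + 9.2) / 6 = 1.5000%
Σ(R_i − R̄_i)(R_m − R̄_m) = 296.0800  ⇒  Cov = 296.0800 / 5 = 59.2160
Σ(R_m − R̄_m)² = 141.4200  ⇒  Var(R_m) = 141.4200 / 5 = 28.2840
β = Cov / Var(R_m) = 59.2160 / 28.2840 = 2.0936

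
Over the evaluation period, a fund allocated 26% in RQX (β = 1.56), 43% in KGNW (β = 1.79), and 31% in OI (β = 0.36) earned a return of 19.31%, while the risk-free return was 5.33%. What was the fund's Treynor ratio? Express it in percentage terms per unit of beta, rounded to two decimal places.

β_P = 0.26×1.56 + 0.43×1.79 + 0.31×0.36 = 1.2869
Treynor = (R_P − R_f) / β_P = (19.31% − 5.33%) / 1.2869 = 13.98% / 1.2869 = 10.86%

10.86%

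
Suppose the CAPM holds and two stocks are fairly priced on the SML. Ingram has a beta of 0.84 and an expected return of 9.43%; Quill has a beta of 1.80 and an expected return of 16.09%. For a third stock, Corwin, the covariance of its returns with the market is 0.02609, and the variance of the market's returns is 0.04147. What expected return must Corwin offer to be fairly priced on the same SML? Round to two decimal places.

MRP = (16.09% − 9.43%) / (1.80 − 0.84) = 6.9375%
R_f = 9.43% − 0.84 × 6.9375% = 3.6025%
β_Corwin = Cov / Var(R_m) = 0.02609 / 0.04147 = 0.6291
E(R_Corwin) = R_f + β × MRP = 3.6025% + 0.6291 × 6.9375% = 7.97%

7.97%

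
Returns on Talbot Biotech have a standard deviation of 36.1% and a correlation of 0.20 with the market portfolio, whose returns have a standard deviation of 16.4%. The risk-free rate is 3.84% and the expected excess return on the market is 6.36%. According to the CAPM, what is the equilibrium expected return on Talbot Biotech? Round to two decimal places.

6.64%

β = ρ × σ_i / σ_m = 0.20 × 36.1% / 16.4% = 0.4402
E(R) = 3.84% + 0.4402 × 6.36% = 6.64%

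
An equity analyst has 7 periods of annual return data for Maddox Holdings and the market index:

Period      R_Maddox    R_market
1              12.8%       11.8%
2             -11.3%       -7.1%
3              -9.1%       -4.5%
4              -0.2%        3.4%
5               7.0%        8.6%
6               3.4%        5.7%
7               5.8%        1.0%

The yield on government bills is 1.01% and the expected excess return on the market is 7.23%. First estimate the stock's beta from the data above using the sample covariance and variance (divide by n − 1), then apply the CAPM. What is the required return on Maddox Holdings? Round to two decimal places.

9.71%

Mean R_i = (12.8 − 11.3 − 9.1 − 0.2 + 7.0 + 3.4 + 5.8) / 7 = 1.2000%
Mean R_m = (11.8 − 7.1 − 4.5 + 3.4 + 8.6 + 5.7 + 1.0) / 7 = 2.7000%
Σ(R_i − R̄_i)(R_m − R̄_m) = 334.2400  ⇒  Cov = 334.2400 / 6 = 55.7067
Σ(R_m − R̄_m)² = 277.8800  ⇒  Var(R_m) = 277.8800 / 6 = 46.3133
β = Cov / Var(R_m) = 55.7067 / 46.3133 = 1.2028
E(R) = R_f + β × MRP = 1.01% + 1.2028 × 7.23% = 9.71%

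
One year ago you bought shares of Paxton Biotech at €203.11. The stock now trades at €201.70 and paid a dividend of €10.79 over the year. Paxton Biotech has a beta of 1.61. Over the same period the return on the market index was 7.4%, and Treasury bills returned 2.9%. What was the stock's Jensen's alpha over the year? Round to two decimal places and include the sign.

Realised HPR = (P1 + D1 − P0) / P0 = (201.70 + 10.79 − 203.11) / 203.11 = 9.38 / 203.11 = 4.6182%
MRP = 7.4% − 2.9% = 4.50%
CAPM required = R_f + β·MRP = 2.9% + 1.61 × 4.5% = 10.1450%
α = realised − required = 4.6182% − 10.1450% = -5.53%

-5.53%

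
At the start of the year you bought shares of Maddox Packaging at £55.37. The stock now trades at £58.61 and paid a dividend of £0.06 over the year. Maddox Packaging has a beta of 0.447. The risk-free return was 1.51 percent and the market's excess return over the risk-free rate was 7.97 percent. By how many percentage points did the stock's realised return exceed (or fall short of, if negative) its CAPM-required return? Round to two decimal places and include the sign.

Realised HPR = (P1 + D1 − P0) / P0 = (58.61 + 0.06 − 55.37) / 55.37 = 3.30 / 55.37 = 5.9599%
CAPM required = R_f + β·MRP = 1.51% + 0.447 × 7.97% = 5.07259%
α = realised − required = 5.9599% − 5.07259% = +0.89%

+0.89%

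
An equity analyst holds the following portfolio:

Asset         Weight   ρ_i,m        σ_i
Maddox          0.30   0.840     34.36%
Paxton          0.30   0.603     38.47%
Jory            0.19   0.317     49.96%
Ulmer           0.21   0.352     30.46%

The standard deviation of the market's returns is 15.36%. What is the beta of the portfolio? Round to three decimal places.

β_Maddox = 0.840 × 34.36% / 15.36% = 1.8791
β_Paxton = 0.603 × 38.47% / 15.36% = 1.5102
β_Jory = 0.317 × 49.96% / 15.36% = 1.0311
β_Ulmer = 0.352 × 30.46% / 15.36% = 0.6980
β_P = Σ w_i β_i = 0.30×1.8791 + 0.30×1.5102 + 0.19×1.0311 + 0.21×0.6980 = 1.3593

1.359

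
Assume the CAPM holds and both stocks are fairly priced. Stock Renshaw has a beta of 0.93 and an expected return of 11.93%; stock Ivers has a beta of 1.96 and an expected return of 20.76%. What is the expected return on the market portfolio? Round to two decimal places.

Both satisfy E(R) = R_f + β·MRP, so the slope of the SML is
MRP = (20.76% − 11.93%) / (1.96 − 0.93) = 8.83% / 1.03 = 8.5728%
R_f = E(R_Renshaw) − β_Renshaw·MRP = 11.93% − 0.93 × 8.5728% = 3.9573%
E(R_m) = R_f + MRP = 3.9573% + 8.5728% = 12.53%

12.53%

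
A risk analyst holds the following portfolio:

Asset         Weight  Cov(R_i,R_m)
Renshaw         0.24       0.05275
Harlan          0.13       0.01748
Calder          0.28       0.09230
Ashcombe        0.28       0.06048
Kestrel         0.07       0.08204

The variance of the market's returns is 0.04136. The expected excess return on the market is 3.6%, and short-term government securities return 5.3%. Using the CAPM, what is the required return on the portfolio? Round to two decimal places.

10.82%

β_Renshaw = 0.05275 / 0.04136 = 1.2754
β_Harlan = 0.01748 / 0.04136 = 0.4226
β_Calder = 0.09230 / 0.04136 = 2.2316
β_Ashcombe = 0.06048 / 0.04136 = 1.4623
β_Kestrel = 0.08204 / 0.04136 = 1.9836
β_P = Σ w_i β_i = 0.24×1.2754 + 0.13×0.4226 + 0.28×2.2316 + 0.28×1.4623 + 0.07×1.9836 = 1.5342
E(R_P) = R_f + β_P × MRP = 5.3% + 1.5342 × 3.6% = 10.82%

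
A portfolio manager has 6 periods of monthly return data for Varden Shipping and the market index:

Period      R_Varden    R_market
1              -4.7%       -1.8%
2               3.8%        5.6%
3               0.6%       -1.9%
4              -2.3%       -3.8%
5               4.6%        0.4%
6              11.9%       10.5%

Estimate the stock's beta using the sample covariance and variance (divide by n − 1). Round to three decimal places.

0.958

Mean R_i = (-4.7 + 3.8 + 0.6 − 2.3 + 4.6 + 11.9) / 6 = 2.3167%
Mean R_m = (-1.8 + 5.6 − 1.9 − 3.8 + 0.4 + 10.5) / 6 = 1.5000%
Σ(R_i − R̄_i)(R_m − R̄_m) = 143.2800  ⇒  Cov = 143.2800 / 5 = 28.6560
Σ(R_m − R̄_m)² = 149.5600  ⇒  Var(R_m) = 149.5600 / 5 = 29.9120
β = Cov / Var(R_m) = 28.6560 / 29.9120 = 0.9580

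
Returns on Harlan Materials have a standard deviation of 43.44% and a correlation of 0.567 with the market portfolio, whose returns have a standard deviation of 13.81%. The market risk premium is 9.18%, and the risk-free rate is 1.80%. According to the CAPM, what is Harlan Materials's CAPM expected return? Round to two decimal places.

18.17%

β = ρ × σ_i / σ_m = 0.567 × 43.44% / 13.81% = 1.7835
E(R) = 1.80% + 1.7835 × 9.18% = 18.17%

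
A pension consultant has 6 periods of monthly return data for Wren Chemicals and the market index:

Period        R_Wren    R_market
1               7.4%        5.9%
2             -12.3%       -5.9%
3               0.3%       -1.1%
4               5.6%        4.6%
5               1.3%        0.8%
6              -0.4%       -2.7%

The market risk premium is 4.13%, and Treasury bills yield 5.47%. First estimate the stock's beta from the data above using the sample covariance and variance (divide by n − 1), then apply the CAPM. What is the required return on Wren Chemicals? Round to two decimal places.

11.42%

Mean R_i = (7.4 − 12.3 + 0.3 + 5.6 + 1.3 − 0.4) / 6 = 0.3167%
Mean R_m = (5.9 − 5.9 − 1.1 + 4.6 + 0.8 − 2.7) / 6 = 0.2667%
Σ(R_i − R̄_i)(R_m − R̄_m) = 143.2733  ⇒  Cov = 143.2733 / 5 = 28.6547
Σ(R_m − R̄_m)² = 99.4933  ⇒  Var(R_m) = 99.4933 / 5 = 19.8987
β = Cov / Var(R_m) = 28.6547 / 19.8987 = 1.4400
E(R) = R_f + β × MRP = 5.47% + 1.4400 × 4.13% = 11.42%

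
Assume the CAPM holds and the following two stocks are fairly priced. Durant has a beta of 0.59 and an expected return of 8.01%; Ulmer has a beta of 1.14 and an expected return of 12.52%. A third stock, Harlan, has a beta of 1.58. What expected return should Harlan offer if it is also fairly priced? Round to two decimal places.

16.13%

MRP (SML slope) = (12.52% − 8.01%) / (1.14 − 0.59) = 4.51% / 0.55 = 8.2000%
R_f (intercept) = 8.01% − 0.59 × 8.2000% = 3.1720%
E(R_Harlan) = R_f + β × MRP = 3.1720% + 1.58 × 8.2000% = 16.13%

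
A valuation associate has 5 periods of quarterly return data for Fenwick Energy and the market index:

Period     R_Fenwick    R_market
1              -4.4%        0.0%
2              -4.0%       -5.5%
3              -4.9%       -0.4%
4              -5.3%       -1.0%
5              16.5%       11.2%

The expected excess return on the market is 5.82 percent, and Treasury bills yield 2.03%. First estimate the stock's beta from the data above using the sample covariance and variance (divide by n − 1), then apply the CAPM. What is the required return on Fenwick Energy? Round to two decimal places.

10.23%

Mean R_i = (-4.4 − 4.0 − 4.9 − 5.3 + 16.5) / 5 = -0.4200%
Mean R_m = (0.0 − 5.5 − 0.4 − 1.0 + 11.2) / 5 = 0.8600%
Σ(R_i − R̄_i)(R_m − R̄_m) = 215.8660  ⇒  Cov = 215.8660 / 4 = 53.9665
Σ(R_m − R̄_m)² = 153.1520  ⇒  Var(R_m) = 153.1520 / 4 = 38.2880
β = Cov / Var(R_m) = 53.9665 / 38.2880 = 1.4095
E(R) = R_f + β × MRP = 2.03% + 1.4095 × 5.82% = 10.23%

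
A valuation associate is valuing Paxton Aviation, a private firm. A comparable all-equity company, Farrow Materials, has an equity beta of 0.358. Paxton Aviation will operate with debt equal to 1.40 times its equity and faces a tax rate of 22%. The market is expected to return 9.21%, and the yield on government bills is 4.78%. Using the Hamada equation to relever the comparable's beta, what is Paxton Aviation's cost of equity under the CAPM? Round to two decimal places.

β_L = β_U × [1 + (1 − t)(D/E)] = 0.358 × [1 + (1 − 0.22) × 1.40]
    = 0.358 × [1 + 0.78 × 1.40] = 0.358 × 2.0920 = 0.7489
MRP = 9.21% − 4.78% = 4.43%
E(R) = R_f + β_L × MRP = 4.78% + 0.7489 × 4.43% = 8.10%

8.10%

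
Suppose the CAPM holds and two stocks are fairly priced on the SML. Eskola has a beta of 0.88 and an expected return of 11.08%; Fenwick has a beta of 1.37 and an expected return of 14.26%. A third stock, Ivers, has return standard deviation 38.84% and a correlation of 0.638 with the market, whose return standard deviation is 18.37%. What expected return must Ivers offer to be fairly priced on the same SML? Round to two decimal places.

MRP = (14.26% − 11.08%) / (1.37 − 0.88) = 6.4898%
R_f = 11.08% − 0.88 × 6.4898% = 5.3690%
β_Ivers = ρ·σ_i/σ_m = 0.638 × 38.84 / 18.37 = 1.3489
E(R_Ivers) = R_f + β × MRP = 5.3690% + 1.3489 × 6.4898% = 14.12%

14.12%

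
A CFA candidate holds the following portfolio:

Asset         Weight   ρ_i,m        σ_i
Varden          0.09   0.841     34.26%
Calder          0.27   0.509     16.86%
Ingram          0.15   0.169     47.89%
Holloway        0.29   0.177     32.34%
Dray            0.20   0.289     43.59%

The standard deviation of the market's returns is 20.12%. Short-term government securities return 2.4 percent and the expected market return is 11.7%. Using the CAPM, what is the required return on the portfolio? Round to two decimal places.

β_Varden = 0.841 × 34.26% / 20.12% = 1.4320
β_Calder = 0.509 × 16.86% / 20.12% = 0.4265
β_Ingram = 0.169 × 47.89% / 20.12% = 0.4023
β_Holloway = 0.177 × 32.34% / 20.12% = 0.2845
β_Dray = 0.289 × 43.59% / 20.12% = 0.6261
β_P = Σ w_i β_i = 0.09×1.4320 + 0.27×0.4265 + 0.15×0.4023 + 0.29×0.2845 + 0.20×0.6261 = 0.5121
MRP = 11.7% − 2.4% = 9.30%
E(R_P) = R_f + β_P × MRP = 2.4% + 0.5121 × 9.3% = 7.16%

7.16%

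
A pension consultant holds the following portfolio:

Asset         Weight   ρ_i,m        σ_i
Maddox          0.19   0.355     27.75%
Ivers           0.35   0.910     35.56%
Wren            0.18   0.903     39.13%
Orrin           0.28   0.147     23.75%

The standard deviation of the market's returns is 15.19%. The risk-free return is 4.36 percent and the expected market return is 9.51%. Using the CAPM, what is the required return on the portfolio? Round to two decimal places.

β_Maddox = 0.355 × 27.75% / 15.19% = 0.6485
β_Ivers = 0.910 × 35.56% / 15.19% = 2.1303
β_Wren = 0.903 × 39.13% / 15.19% = 2.3262
β_Orrin = 0.147 × 23.75% / 15.19% = 0.2298
β_P = Σ w_i β_i = 0.19×0.6485 + 0.35×2.1303 + 0.18×2.3262 + 0.28×0.2298 = 1.3519
MRP = 9.51% − 4.36% = 5.15%
E(R_P) = R_f + β_P × MRP = 4.36% + 1.3519 × 5.15% = 11.32%

11.32%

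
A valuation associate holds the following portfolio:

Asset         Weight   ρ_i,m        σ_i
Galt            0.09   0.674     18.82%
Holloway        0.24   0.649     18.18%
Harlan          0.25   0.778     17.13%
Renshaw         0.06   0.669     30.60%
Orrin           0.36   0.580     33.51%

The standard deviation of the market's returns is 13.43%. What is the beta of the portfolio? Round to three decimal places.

β_Galt = 0.674 × 18.82% / 13.43% = 0.9445
β_Holloway = 0.649 × 18.18% / 13.43% = 0.8785
β_Harlan = 0.778 × 17.13% / 13.43% = 0.9923
β_Renshaw = 0.669 × 30.60% / 13.43% = 1.5243
β_Orrin = 0.580 × 33.51% / 13.43% = 1.4472
β_P = Σ w_i β_i = 0.09×0.9445 + 0.24×0.8785 + 0.25×0.9923 + 0.06×1.5243 + 0.36×1.4472 = 1.1564

1.156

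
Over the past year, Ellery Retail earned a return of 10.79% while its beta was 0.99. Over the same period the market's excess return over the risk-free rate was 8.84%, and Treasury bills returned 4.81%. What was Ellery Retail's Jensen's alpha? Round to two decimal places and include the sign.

CAPM benchmark = R_f + β(R_m − R_f) = 4.81% + 0.99 × 8.84% = 13.5616%
α = actual − benchmark = 10.79% − 13.5616% = -2.77%

-2.77%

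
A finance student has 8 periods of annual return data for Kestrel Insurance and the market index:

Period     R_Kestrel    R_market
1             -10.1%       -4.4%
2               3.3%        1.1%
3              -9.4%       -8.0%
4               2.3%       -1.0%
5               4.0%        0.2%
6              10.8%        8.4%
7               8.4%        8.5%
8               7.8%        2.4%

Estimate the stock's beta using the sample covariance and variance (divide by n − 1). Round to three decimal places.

1.261

Mean R_i = (-10.1 + 3.3 − 9.4 + 2.3 + 4.0 + 10.8 + 8.4 + 7.8) / 8 = 2.1375%
Mean R_m = (-4.4 + 1.1 − 8.0 − 1.0 + 0.2 + 8.4 + 8.5 + 2.4) / 8 = 0.9000%
Σ(R_i − R̄_i)(R_m − R̄_m) = 287.2200  ⇒  Cov = 287.2200 / 7 = 41.0314
Σ(R_m − R̄_m)² = 227.7000  ⇒  Var(R_m) = 227.7000 / 7 = 32.5286
β = Cov / Var(R_m) = 41.0314 / 32.5286 = 1.2614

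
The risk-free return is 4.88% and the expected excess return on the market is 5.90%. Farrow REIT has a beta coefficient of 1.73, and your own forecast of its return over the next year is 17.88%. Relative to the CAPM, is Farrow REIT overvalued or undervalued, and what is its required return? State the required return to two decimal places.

Undervalued; required return 15.09%

Required return = R_f + β·MRP = 4.88% + 1.73 × 5.90% = 15.09%
Forecast 17.88% > required 15.09% → the stock plots above the SML → undervalued.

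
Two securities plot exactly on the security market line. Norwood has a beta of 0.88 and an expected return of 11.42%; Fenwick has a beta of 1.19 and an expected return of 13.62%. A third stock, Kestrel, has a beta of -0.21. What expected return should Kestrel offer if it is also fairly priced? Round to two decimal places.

MRP (SML slope) = (13.62% − 11.42%) / (1.19 − 0.88) = 2.20% / 0.31 = 7.0968%
R_f (intercept) = 11.42% − 0.88 × 7.0968% = 5.1748%
E(R_Kestrel) = R_f + β × MRP = 5.1748% + -0.21 × 7.0968% = 3.68%

3.68%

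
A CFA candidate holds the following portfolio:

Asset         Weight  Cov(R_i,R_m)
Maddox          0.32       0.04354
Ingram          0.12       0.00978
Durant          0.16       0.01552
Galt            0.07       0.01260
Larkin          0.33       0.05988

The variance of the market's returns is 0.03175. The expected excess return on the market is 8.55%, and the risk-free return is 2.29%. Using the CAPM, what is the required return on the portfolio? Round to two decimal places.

12.59%

β_Maddox = 0.04354 / 0.03175 = 1.3713
β_Ingram = 0.00978 / 0.03175 = 0.3080
β_Durant = 0.01552 / 0.03175 = 0.4888
β_Galt = 0.01260 / 0.03175 = 0.3969
β_Larkin = 0.05988 / 0.03175 = 1.8860
β_P = Σ w_i β_i = 0.32×1.3713 + 0.12×0.3080 + 0.16×0.4888 + 0.07×0.3969 + 0.33×1.8860 = 1.2041
E(R_P) = R_f + β_P × MRP = 2.29% + 1.2041 × 8.55% = 12.59%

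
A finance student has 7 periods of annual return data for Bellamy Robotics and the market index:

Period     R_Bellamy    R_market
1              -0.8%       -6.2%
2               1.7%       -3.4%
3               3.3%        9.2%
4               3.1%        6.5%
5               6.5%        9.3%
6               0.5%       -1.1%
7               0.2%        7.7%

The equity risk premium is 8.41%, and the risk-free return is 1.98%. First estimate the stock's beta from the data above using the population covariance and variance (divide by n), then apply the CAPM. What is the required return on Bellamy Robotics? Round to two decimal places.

Mean R_i = (-0.8 + 1.7 + 3.3 + 3.1 + 6.5 + 0.5 + 0.2) / 7 = 2.0714%
Mean R_m = (-6.2 − 3.4 + 9.2 + 6.5 + 9.3 − 1.1 + 7.7) / 7 = 3.1429%
Σ(R_i − R̄_i)(R_m − R̄_m) = 65.5586  ⇒  Cov = 65.5586 / 7 = 9.3655
Σ(R_m − R̄_m)² = 254.7371  ⇒  Var(R_m) = 254.7371 / 7 = 36.3910
β = Cov / Var(R_m) = 9.3655 / 36.3910 = 0.2574
E(R) = R_f + β × MRP = 1.98% + 0.2574 × 8.41% = 4.14%

4.14%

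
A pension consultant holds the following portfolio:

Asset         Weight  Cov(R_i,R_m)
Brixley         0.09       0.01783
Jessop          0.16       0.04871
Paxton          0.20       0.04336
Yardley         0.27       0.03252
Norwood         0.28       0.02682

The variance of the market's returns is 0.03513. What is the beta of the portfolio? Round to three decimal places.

β_Brixley = 0.01783 / 0.03513 = 0.5075
β_Jessop = 0.04871 / 0.03513 = 1.3866
β_Paxton = 0.04336 / 0.03513 = 1.2343
β_Yardley = 0.03252 / 0.03513 = 0.9257
β_Norwood = 0.02682 / 0.03513 = 0.7635
β_P = Σ w_i β_i = 0.09×0.5075 + 0.16×1.3866 + 0.20×1.2343 + 0.27×0.9257 + 0.28×0.7635 = 0.9781

0.978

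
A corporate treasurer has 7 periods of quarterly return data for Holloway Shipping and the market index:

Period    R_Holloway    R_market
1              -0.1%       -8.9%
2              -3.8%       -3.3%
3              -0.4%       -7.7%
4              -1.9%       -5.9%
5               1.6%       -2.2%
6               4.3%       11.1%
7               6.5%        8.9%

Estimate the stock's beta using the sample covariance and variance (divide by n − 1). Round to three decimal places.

0.358

Mean R_i = (-0.1 − 3.8 − 0.4 − 1.9 + 1.6 + 4.3 + 6.5) / 7 = 0.8857%
Mean R_m = (-8.9 − 3.3 − 7.7 − 5.9 − 2.2 + 11.1 + 8.9) / 7 = -1.1429%
Σ(R_i − R̄_i)(R_m − R̄_m) = 136.8657  ⇒  Cov = 136.8657 / 6 = 22.8110
Σ(R_m − R̄_m)² = 382.3171  ⇒  Var(R_m) = 382.3171 / 6 = 63.7195
β = Cov / Var(R_m) = 22.8110 / 63.7195 = 0.3580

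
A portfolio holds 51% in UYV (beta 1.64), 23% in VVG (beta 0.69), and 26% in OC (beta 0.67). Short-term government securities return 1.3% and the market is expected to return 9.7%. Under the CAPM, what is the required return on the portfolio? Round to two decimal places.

β_P = Σ w_i β_i = 0.51×1.64 + 0.23×0.69 + 0.26×0.67 = 1.1693
MRP = 9.7% − 1.3% = 8.40%
E(R_P) = R_f + β_P × MRP = 1.3% + 1.1693 × 8.4% = 11.12%

11.12%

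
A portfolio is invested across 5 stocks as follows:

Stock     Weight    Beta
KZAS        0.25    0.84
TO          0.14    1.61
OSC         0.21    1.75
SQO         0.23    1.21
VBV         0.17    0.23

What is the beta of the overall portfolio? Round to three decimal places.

β_P = Σ w_i β_i = 0.25×0.84 + 0.14×1.61 + 0.21×1.75 + 0.23×1.21 + 0.17×0.23 = 1.1203

1.120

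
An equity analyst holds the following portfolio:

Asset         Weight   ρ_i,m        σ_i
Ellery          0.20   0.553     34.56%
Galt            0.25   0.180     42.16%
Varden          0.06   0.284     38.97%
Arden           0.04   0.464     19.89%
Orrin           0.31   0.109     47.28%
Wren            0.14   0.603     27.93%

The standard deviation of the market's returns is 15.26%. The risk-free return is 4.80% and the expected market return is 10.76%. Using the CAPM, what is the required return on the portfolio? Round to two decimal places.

8.98%

β_Ellery = 0.553 × 34.56% / 15.26% = 1.2524
β_Galt = 0.180 × 42.16% / 15.26% = 0.4973
β_Varden = 0.284 × 38.97% / 15.26% = 0.7253
β_Arden = 0.464 × 19.89% / 15.26% = 0.6048
β_Orrin = 0.109 × 47.28% / 15.26% = 0.3377
β_Wren = 0.603 × 27.93% / 15.26% = 1.1037
β_P = Σ w_i β_i = 0.20×1.2524 + 0.25×0.4973 + 0.06×0.7253 + 0.04×0.6048 + 0.31×0.3377 + 0.14×1.1037 = 0.7017
MRP = 10.76% − 4.80% = 5.96%
E(R_P) = R_f + β_P × MRP = 4.80% + 0.7017 × 5.96% = 8.98%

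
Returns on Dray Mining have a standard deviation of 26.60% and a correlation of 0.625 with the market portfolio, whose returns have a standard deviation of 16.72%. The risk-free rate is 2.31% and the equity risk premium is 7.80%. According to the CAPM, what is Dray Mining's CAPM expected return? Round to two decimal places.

10.07%

β = ρ × σ_i / σ_m = 0.625 × 26.60% / 16.72% = 0.9943
E(R) = 2.31% + 0.9943 × 7.80% = 10.07%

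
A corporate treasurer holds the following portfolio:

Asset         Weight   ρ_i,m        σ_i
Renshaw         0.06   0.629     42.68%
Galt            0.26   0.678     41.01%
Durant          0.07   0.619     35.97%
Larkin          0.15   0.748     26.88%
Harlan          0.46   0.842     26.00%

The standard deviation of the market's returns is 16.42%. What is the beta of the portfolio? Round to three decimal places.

1.430

β_Renshaw = 0.629 × 42.68% / 16.42% = 1.6349
β_Galt = 0.678 × 41.01% / 16.42% = 1.6933
β_Durant = 0.619 × 35.97% / 16.42% = 1.3560
β_Larkin = 0.748 × 26.88% / 16.42% = 1.2245
β_Harlan = 0.842 × 26.00% / 16.42% = 1.3333
β_P = Σ w_i β_i = 0.06×1.6349 + 0.26×1.6933 + 0.07×1.3560 + 0.15×1.2245 + 0.46×1.3333 = 1.4303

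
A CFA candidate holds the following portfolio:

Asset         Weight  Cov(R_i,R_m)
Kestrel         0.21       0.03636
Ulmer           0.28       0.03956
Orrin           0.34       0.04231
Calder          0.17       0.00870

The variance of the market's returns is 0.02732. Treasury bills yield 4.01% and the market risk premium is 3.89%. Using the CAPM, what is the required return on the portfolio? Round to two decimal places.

8.93%

β_Kestrel = 0.03636 / 0.02732 = 1.3309
β_Ulmer = 0.03956 / 0.02732 = 1.4480
β_Orrin = 0.04231 / 0.02732 = 1.5487
β_Calder = 0.00870 / 0.02732 = 0.3184
β_P = Σ w_i β_i = 0.21×1.3309 + 0.28×1.4480 + 0.34×1.5487 + 0.17×0.3184 = 1.2656
E(R_P) = R_f + β_P × MRP = 4.01% + 1.2656 × 3.89% = 8.93%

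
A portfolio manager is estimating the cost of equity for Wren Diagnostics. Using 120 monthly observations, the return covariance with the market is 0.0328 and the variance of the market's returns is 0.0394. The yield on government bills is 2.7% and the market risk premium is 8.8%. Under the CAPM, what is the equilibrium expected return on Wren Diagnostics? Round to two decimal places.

β = Cov(R_i, R_m) / Var(R_m) = 0.0328 / 0.0394 = 0.8325
E(R) = R_f + β × MRP = 2.7% + 0.8325 × 8.8% = 10.03%

10.03%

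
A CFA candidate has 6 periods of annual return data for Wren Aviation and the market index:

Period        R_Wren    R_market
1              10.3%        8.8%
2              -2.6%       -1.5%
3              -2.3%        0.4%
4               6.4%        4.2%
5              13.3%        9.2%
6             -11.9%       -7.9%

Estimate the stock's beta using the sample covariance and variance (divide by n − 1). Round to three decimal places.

1.428

Mean R_i = (10.3 − 2.6 − 2.3 + 6.4 + 13.3 − 11.9) / 6 = 2.2000%
Mean R_m = (8.8 − 1.5 + 0.4 + 4.2 + 9.2 − 7.9) / 6 = 2.2000%
Σ(R_i − R̄_i)(R_m − R̄_m) = 307.8300  ⇒  Cov = 307.8300 / 5 = 61.5660
Σ(R_m − R̄_m)² = 215.5000  ⇒  Var(R_m) = 215.5000 / 5 = 43.1000
β = Cov / Var(R_m) = 61.5660 / 43.1000 = 1.4284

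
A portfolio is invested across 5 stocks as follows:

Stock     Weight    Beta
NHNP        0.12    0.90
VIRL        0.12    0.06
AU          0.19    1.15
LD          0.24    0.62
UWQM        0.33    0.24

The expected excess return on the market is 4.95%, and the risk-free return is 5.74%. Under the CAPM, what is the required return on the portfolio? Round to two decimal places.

8.52%

β_P = Σ w_i β_i = 0.12×0.90 + 0.12×0.06 + 0.19×1.15 + 0.24×0.62 + 0.33×0.24 = 0.5617
E(R_P) = R_f + β_P × MRP = 5.74% + 0.5617 × 4.95% = 8.52%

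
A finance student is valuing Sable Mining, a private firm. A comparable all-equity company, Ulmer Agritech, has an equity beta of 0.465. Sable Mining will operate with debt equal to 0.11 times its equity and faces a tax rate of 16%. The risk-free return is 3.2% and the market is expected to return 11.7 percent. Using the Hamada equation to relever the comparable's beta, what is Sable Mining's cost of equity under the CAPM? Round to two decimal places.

β_L = β_U × [1 + (1 − t)(D/E)] = 0.465 × [1 + (1 − 0.16) × 0.11]
    = 0.465 × [1 + 0.84 × 0.11] = 0.465 × 1.0924 = 0.5080
MRP = 11.7% − 3.2% = 8.50%
E(R) = R_f + β_L × MRP = 3.2% + 0.5080 × 8.5% = 7.52%

7.52%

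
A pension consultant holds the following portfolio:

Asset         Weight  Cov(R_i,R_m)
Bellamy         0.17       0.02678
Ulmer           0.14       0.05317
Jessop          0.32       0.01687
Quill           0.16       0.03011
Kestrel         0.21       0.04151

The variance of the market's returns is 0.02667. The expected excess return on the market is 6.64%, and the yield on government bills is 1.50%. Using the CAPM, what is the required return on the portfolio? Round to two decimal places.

9.20%

β_Bellamy = 0.02678 / 0.02667 = 1.0041
β_Ulmer = 0.05317 / 0.02667 = 1.9936
β_Jessop = 0.01687 / 0.02667 = 0.6325
β_Quill = 0.03011 / 0.02667 = 1.1290
β_Kestrel = 0.04151 / 0.02667 = 1.5564
β_P = Σ w_i β_i = 0.17×1.0041 + 0.14×1.9936 + 0.32×0.6325 + 0.16×1.1290 + 0.21×1.5564 = 1.1597
E(R_P) = R_f + β_P × MRP = 1.50% + 1.1597 × 6.64% = 9.20%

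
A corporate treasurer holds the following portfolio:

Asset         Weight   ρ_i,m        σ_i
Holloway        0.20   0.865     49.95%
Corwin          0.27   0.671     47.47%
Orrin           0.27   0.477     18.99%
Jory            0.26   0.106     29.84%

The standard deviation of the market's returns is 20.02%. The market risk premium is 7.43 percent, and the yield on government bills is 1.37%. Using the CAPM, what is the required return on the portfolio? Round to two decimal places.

8.98%

β_Holloway = 0.865 × 49.95% / 20.02% = 2.1582
β_Corwin = 0.671 × 47.47% / 20.02% = 1.5910
β_Orrin = 0.477 × 18.99% / 20.02% = 0.4525
β_Jory = 0.106 × 29.84% / 20.02% = 0.1580
β_P = Σ w_i β_i = 0.20×2.1582 + 0.27×1.5910 + 0.27×0.4525 + 0.26×0.1580 = 1.0245
E(R_P) = R_f + β_P × MRP = 1.37% + 1.0245 × 7.43% = 8.98%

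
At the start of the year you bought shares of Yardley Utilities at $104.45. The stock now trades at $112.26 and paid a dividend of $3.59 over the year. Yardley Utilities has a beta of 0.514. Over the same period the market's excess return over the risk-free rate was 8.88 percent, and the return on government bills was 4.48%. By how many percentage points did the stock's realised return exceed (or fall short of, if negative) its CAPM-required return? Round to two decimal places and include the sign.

+1.87%

Realised HPR = (P1 + D1 − P0) / P0 = (112.26 + 3.59 − 104.45) / 104.45 = 11.40 / 104.45 = 10.9143%
CAPM required = R_f + β·MRP = 4.48% + 0.514 × 8.88% = 9.04432%
α = realised − required = 10.9143% − 9.04432% = +1.87%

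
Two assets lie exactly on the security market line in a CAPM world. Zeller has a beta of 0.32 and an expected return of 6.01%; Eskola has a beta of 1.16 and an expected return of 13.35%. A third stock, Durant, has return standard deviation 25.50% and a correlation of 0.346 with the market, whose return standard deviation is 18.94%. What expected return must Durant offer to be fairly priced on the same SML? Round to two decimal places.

7.28%

MRP = (13.35% − 6.01%) / (1.16 − 0.32) = 8.7381%
R_f = 6.01% − 0.32 × 8.7381% = 3.2138%
β_Durant = ρ·σ_i/σ_m = 0.346 × 25.50 / 18.94 = 0.4658
E(R_Durant) = R_f + β × MRP = 3.2138% + 0.4658 × 8.7381% = 7.28%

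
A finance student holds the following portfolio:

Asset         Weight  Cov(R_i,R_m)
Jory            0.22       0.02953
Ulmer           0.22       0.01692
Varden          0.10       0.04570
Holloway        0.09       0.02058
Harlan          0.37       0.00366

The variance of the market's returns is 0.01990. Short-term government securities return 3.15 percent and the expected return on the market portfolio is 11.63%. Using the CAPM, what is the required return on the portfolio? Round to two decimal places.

β_Jory = 0.02953 / 0.01990 = 1.4839
β_Ulmer = 0.01692 / 0.01990 = 0.8503
β_Varden = 0.04570 / 0.01990 = 2.2965
β_Holloway = 0.02058 / 0.01990 = 1.0342
β_Harlan = 0.00366 / 0.01990 = 0.1839
β_P = Σ w_i β_i = 0.22×1.4839 + 0.22×0.8503 + 0.10×2.2965 + 0.09×1.0342 + 0.37×0.1839 = 0.9043
MRP = 11.63% − 3.15% = 8.48%
E(R_P) = R_f + β_P × MRP = 3.15% + 0.9043 × 8.48% = 10.82%

10.82%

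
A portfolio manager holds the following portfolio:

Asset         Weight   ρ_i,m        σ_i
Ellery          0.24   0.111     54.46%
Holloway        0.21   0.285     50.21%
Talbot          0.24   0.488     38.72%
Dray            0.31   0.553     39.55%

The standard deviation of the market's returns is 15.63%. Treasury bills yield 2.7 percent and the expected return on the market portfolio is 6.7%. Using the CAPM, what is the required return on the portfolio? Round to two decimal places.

β_Ellery = 0.111 × 54.46% / 15.63% = 0.3868
β_Holloway = 0.285 × 50.21% / 15.63% = 0.9155
β_Talbot = 0.488 × 38.72% / 15.63% = 1.2089
β_Dray = 0.553 × 39.55% / 15.63% = 1.3993
β_P = Σ w_i β_i = 0.24×0.3868 + 0.21×0.9155 + 0.24×1.2089 + 0.31×1.3993 = 1.0090
MRP = 6.7% − 2.7% = 4.00%
E(R_P) = R_f + β_P × MRP = 2.7% + 1.0090 × 4.0% = 6.74%

6.74%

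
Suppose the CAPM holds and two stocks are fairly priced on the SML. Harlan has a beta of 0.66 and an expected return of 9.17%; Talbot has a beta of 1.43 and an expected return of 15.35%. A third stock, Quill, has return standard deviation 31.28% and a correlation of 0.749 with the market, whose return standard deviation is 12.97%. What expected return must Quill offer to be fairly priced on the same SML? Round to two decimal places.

MRP = (15.35% − 9.17%) / (1.43 − 0.66) = 8.0260%
R_f = 9.17% − 0.66 × 8.0260% = 3.8728%
β_Quill = ρ·σ_i/σ_m = 0.749 × 31.28 / 12.97 = 1.8064
E(R_Quill) = R_f + β × MRP = 3.8728% + 1.8064 × 8.0260% = 18.37%

18.37%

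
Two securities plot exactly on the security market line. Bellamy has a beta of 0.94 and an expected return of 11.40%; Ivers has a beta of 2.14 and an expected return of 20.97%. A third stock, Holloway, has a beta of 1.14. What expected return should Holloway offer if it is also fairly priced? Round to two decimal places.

13.00%

MRP (SML slope) = (20.97% − 11.40%) / (2.14 − 0.94) = 9.57% / 1.20 = 7.9750%
R_f (intercept) = 11.40% − 0.94 × 7.9750% = 3.9035%
E(R_Holloway) = R_f + β × MRP = 3.9035% + 1.14 × 7.9750% = 13.00%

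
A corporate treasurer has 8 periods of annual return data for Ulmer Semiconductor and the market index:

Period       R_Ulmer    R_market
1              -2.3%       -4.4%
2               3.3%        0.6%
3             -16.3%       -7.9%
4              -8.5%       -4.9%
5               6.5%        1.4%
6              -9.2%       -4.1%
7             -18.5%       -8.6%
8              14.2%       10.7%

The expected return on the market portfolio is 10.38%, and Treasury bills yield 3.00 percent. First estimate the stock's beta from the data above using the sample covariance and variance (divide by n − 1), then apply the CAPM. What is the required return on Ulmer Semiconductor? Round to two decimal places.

Mean R_i = (-2.3 + 3.3 − 16.3 − 8.5 + 6.5 − 9.2 − 18.5 + 14.2) / 8 = -3.8500%
Mean R_m = (-4.4 + 0.6 − 7.9 − 4.9 + 1.4 − 4.1 − 8.6 + 10.7) / 8 = -2.1500%
Σ(R_i − R̄_i)(R_m − R̄_m) = 474.1600  ⇒  Cov = 474.1600 / 7 = 67.7371
Σ(R_m − R̄_m)² = 276.3800  ⇒  Var(R_m) = 276.3800 / 7 = 39.4829
β = Cov / Var(R_m) = 67.7371 / 39.4829 = 1.7156
MRP = 10.38% − 3.00% = 7.38%
E(R) = R_f + β × MRP = 3.00% + 1.7156 × 7.38% = 15.66%

15.66%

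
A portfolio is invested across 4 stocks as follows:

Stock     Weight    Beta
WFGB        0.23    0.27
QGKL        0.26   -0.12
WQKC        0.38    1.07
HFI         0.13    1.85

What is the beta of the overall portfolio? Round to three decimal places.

0.678

β_P = Σ w_i β_i = 0.23×0.27 + 0.26×-0.12 + 0.38×1.07 + 0.13×1.85 = 0.6780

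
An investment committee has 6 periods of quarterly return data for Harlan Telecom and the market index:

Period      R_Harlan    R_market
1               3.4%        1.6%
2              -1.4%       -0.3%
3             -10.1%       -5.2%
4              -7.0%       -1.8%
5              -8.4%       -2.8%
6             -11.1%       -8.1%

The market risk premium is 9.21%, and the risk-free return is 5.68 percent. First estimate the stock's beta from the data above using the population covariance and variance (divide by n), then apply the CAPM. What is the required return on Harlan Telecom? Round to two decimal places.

19.19%

Mean R_i = (3.4 − 1.4 − 10.1 − 7.0 − 8.4 − 11.1) / 6 = -5.7667%
Mean R_m = (1.6 − 0.3 − 5.2 − 1.8 − 2.8 − 8.1) / 6 = -2.7667%
Σ(R_i − R̄_i)(R_m − R̄_m) = 88.6833  ⇒  Cov = 88.6833 / 6 = 14.7806
Σ(R_m − R̄_m)² = 60.4533  ⇒  Var(R_m) = 60.4533 / 6 = 10.0756
β = Cov / Var(R_m) = 14.7806 / 10.0756 = 1.4670
E(R) = R_f + β × MRP = 5.68% + 1.4670 × 9.21% = 19.19%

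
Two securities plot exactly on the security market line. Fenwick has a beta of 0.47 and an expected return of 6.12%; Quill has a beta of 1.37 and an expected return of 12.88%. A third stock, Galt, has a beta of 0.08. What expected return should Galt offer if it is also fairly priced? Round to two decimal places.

3.19%

MRP (SML slope) = (12.88% − 6.12%) / (1.37 − 0.47) = 6.76% / 0.90 = 7.5111%
R_f (intercept) = 6.12% − 0.47 × 7.5111% = 2.5898%
E(R_Galt) = R_f + β × MRP = 2.5898% + 0.08 × 7.5111% = 3.19%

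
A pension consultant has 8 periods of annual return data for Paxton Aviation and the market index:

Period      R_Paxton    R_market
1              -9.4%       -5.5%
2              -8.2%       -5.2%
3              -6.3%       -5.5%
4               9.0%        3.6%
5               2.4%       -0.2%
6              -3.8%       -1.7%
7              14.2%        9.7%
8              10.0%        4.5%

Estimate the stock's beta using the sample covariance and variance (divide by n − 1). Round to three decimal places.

1.609

Mean R_i = (-9.4 − 8.2 − 6.3 + 9.0 + 2.4 − 3.8 + 14.2 + 10.0) / 8 = 0.9875%
Mean R_m = (-5.5 − 5.2 − 5.5 + 3.6 − 0.2 − 1.7 + 9.7 + 4.5) / 8 = -0.0375%
Σ(R_i − R̄_i)(R_m − R̄_m) = 350.4063  ⇒  Cov = 350.4063 / 7 = 50.0580
Σ(R_m − R̄_m)² = 217.7588  ⇒  Var(R_m) = 217.7588 / 7 = 31.1084
β = Cov / Var(R_m) = 50.0580 / 31.1084 = 1.6091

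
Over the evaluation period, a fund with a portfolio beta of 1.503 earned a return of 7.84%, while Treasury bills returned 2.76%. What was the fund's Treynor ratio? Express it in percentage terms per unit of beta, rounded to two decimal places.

3.38%

Treynor = (R_P − R_f) / β_P = (7.84% − 2.76%) / 1.5030 = 5.08% / 1.5030 = 3.38%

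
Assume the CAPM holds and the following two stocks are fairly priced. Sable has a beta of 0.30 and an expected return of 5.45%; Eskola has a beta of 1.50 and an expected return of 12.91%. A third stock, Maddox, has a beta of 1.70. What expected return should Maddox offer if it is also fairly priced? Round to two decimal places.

14.15%

MRP (SML slope) = (12.91% − 5.45%) / (1.50 − 0.30) = 7.46% / 1.20 = 6.2167%
R_f (intercept) = 5.45% − 0.30 × 6.2167% = 3.5850%
E(R_Maddox) = R_f + β × MRP = 3.5850% + 1.70 × 6.2167% = 14.15%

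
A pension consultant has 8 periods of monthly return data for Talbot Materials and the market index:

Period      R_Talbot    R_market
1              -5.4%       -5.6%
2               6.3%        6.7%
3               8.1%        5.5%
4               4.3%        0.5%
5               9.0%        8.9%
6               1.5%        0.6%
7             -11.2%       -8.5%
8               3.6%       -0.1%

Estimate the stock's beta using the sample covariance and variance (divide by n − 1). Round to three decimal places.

1.113

Mean R_i = (-5.4 + 6.3 + 8.1 + 4.3 + 9.0 + 1.5 − 11.2 + 3.6) / 8 = 2.0250%
Mean R_m = (-5.6 + 6.7 + 5.5 + 0.5 + 8.9 + 0.6 − 8.5 − 0.1) / 8 = 1.0000%
Σ(R_i − R̄_i)(R_m − R̄_m) = 278.7900  ⇒  Cov = 278.7900 / 7 = 39.8271
Σ(R_m − R̄_m)² = 250.5800  ⇒  Var(R_m) = 250.5800 / 7 = 35.7971
β = Cov / Var(R_m) = 39.8271 / 35.7971 = 1.1126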